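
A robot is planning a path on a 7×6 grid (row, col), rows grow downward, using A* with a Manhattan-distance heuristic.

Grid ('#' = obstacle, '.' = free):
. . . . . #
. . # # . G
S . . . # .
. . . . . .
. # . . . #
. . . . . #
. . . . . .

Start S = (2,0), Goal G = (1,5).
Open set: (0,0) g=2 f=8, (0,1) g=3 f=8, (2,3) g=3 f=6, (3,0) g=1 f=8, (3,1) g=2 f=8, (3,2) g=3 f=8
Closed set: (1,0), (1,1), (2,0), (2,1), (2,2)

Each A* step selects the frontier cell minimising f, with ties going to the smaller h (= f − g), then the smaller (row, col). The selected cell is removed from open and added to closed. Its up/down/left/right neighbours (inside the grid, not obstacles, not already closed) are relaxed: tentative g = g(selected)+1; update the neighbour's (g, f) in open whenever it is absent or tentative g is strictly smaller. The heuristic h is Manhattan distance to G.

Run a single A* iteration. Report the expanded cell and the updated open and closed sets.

step 1: expand (2,3) (f=6, h=3) → closed; open now [(0,0) g=2 f=8, (0,1) g=3 f=8, (3,0) g=1 f=8, (3,1) g=2 f=8, (3,2) g=3 f=8, (3,3) g=4 f=8]

expanded=(2,3); open=[(0,0) g=2 f=8, (0,1) g=3 f=8, (3,0) g=1 f=8, (3,1) g=2 f=8, (3,2) g=3 f=8, (3,3) g=4 f=8]; closed=[(1,0), (1,1), (2,0), (2,1), (2,2), (2,3)]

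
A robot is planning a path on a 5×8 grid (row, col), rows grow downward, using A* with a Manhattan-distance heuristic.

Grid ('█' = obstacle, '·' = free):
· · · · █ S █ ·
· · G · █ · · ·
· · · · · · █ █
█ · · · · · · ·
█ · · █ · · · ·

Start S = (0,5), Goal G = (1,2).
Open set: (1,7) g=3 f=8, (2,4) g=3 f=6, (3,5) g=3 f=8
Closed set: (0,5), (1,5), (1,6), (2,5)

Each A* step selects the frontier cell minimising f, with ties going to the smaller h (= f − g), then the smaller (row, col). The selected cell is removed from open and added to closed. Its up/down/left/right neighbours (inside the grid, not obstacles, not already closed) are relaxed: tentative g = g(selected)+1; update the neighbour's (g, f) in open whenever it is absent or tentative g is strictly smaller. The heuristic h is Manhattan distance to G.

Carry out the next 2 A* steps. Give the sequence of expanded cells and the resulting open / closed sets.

step 1: expand (2,4) (f=6, h=3) → closed; open now [(1,7) g=3 f=8, (2,3) g=4 f=6, (3,4) g=4 f=8, (3,5) g=3 f=8]
step 2: expand (2,3) (f=6, h=2) → closed; open now [(1,3) g=5 f=6, (1,7) g=3 f=8, (2,2) g=5 f=6, (3,3) g=5 f=8, (3,4) g=4 f=8, (3,5) g=3 f=8]

order=[(2,4) → (2,3)]; open=[(1,3) g=5 f=6, (1,7) g=3 f=8, (2,2) g=5 f=6, (3,3) g=5 f=8, (3,4) g=4 f=8, (3,5) g=3 f=8]; closed=[(0,5), (1,5), (1,6), (2,3), (2,4), (2,5)]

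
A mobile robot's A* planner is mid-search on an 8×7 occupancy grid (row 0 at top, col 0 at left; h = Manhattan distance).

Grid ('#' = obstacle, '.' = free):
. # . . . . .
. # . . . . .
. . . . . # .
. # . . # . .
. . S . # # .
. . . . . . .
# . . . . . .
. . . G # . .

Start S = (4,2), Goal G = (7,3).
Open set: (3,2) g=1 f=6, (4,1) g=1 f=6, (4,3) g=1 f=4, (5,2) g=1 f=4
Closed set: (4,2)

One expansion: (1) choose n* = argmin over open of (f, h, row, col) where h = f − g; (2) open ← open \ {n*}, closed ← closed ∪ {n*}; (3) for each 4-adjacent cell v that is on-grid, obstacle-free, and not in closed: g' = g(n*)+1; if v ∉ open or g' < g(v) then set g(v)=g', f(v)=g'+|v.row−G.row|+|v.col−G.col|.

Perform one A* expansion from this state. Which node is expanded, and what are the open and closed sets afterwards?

step 1: expand (4,3) (f=4, h=3) → closed; open now [(3,2) g=1 f=6, (3,3) g=2 f=6, (4,1) g=1 f=6, (5,2) g=1 f=4, (5,3) g=2 f=4]

expanded=(4,3); open=[(3,2) g=1 f=6, (3,3) g=2 f=6, (4,1) g=1 f=6, (5,2) g=1 f=4, (5,3) g=2 f=4]; closed=[(4,2), (4,3)]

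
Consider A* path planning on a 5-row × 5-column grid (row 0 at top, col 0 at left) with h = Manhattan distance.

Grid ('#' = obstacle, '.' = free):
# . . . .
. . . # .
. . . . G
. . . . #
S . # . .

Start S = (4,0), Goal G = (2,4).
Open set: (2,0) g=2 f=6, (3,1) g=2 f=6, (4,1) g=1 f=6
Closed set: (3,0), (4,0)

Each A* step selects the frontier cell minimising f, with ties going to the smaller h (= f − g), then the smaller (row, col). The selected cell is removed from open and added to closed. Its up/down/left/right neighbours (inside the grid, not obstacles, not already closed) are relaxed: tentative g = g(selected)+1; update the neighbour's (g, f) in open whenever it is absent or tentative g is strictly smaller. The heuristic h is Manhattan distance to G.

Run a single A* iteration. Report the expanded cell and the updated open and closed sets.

step 1: expand (2,0) (f=6, h=4) → closed; open now [(1,0) g=3 f=8, (2,1) g=3 f=6, (3,1) g=2 f=6, (4,1) g=1 f=6]

expanded=(2,0); open=[(1,0) g=3 f=8, (2,1) g=3 f=6, (3,1) g=2 f=6, (4,1) g=1 f=6]; closed=[(2,0), (3,0), (4,0)]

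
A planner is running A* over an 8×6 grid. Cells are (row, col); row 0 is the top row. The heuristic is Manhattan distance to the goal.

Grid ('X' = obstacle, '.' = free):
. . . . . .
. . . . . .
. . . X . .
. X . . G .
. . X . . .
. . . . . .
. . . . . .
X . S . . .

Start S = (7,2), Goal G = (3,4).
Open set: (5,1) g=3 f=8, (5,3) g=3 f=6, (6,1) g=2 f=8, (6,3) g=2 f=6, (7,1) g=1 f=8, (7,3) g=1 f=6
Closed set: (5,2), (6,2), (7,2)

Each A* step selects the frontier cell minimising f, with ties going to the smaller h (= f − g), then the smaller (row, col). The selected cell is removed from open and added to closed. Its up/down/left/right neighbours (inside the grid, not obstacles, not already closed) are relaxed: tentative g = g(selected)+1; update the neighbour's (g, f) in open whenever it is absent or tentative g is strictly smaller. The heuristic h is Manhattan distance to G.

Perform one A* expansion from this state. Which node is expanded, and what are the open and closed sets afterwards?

expanded=(5,3); open=[(4,3) g=4 f=6, (5,1) g=3 f=8, (5,4) g=4 f=6, (6,1) g=2 f=8, (6,3) g=2 f=6, (7,1) g=1 f=8, (7,3) g=1 f=6]; closed=[(5,2), (5,3), (6,2), (7,2)]

step 1: expand (5,3) (f=6, h=3) → closed; open now [(4,3) g=4 f=6, (5,1) g=3 f=8, (5,4) g=4 f=6, (6,1) g=2 f=8, (6,3) g=2 f=6, (7,1) g=1 f=8, (7,3) g=1 f=6]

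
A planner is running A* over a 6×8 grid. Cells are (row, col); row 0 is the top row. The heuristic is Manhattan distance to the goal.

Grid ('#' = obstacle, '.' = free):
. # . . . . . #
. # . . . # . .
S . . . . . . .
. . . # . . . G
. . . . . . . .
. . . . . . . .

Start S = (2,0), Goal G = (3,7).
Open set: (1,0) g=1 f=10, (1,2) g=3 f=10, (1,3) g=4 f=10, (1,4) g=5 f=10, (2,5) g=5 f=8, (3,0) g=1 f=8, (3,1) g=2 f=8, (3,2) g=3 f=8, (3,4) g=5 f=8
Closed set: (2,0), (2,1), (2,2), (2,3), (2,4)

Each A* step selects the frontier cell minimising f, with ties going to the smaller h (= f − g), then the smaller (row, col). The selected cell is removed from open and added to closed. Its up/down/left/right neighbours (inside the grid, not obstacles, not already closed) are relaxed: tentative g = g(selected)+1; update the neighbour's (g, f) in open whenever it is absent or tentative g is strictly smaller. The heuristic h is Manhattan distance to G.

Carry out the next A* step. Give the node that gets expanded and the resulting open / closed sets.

step 1: expand (2,5) (f=8, h=3) → closed; open now [(1,0) g=1 f=10, (1,2) g=3 f=10, (1,3) g=4 f=10, (1,4) g=5 f=10, (2,6) g=6 f=8, (3,0) g=1 f=8, (3,1) g=2 f=8, (3,2) g=3 f=8, (3,4) g=5 f=8, (3,5) g=6 f=8]

expanded=(2,5); open=[(1,0) g=1 f=10, (1,2) g=3 f=10, (1,3) g=4 f=10, (1,4) g=5 f=10, (2,6) g=6 f=8, (3,0) g=1 f=8, (3,1) g=2 f=8, (3,2) g=3 f=8, (3,4) g=5 f=8, (3,5) g=6 f=8]; closed=[(2,0), (2,1), (2,2), (2,3), (2,4), (2,5)]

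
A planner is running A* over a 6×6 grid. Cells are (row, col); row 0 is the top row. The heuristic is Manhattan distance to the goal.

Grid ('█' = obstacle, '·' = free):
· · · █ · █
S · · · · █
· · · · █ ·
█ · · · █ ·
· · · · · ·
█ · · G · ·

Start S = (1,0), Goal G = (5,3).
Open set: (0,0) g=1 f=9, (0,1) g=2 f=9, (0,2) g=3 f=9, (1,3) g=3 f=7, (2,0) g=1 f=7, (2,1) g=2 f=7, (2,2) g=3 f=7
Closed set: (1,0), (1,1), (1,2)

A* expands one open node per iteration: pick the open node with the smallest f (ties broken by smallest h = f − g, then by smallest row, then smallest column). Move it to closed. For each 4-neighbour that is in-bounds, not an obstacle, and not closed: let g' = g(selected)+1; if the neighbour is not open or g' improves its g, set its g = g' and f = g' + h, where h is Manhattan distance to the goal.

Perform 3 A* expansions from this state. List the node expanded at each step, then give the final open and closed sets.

order=[(1,3) → (2,3) → (3,3)]; open=[(0,0) g=1 f=9, (0,1) g=2 f=9, (0,2) g=3 f=9, (1,4) g=4 f=9, (2,0) g=1 f=7, (2,1) g=2 f=7, (2,2) g=3 f=7, (3,2) g=6 f=9, (4,3) g=6 f=7]; closed=[(1,0), (1,1), (1,2), (1,3), (2,3), (3,3)]

step 1: expand (1,3) (f=7, h=4) → closed; open now [(0,0) g=1 f=9, (0,1) g=2 f=9, (0,2) g=3 f=9, (1,4) g=4 f=9, (2,0) g=1 f=7, (2,1) g=2 f=7, (2,2) g=3 f=7, (2,3) g=4 f=7]
step 2: expand (2,3) (f=7, h=3) → closed; open now [(0,0) g=1 f=9, (0,1) g=2 f=9, (0,2) g=3 f=9, (1,4) g=4 f=9, (2,0) g=1 f=7, (2,1) g=2 f=7, (2,2) g=3 f=7, (3,3) g=5 f=7]
step 3: expand (3,3) (f=7, h=2) → closed; open now [(0,0) g=1 f=9, (0,1) g=2 f=9, (0,2) g=3 f=9, (1,4) g=4 f=9, (2,0) g=1 f=7, (2,1) g=2 f=7, (2,2) g=3 f=7, (3,2) g=6 f=9, (4,3) g=6 f=7]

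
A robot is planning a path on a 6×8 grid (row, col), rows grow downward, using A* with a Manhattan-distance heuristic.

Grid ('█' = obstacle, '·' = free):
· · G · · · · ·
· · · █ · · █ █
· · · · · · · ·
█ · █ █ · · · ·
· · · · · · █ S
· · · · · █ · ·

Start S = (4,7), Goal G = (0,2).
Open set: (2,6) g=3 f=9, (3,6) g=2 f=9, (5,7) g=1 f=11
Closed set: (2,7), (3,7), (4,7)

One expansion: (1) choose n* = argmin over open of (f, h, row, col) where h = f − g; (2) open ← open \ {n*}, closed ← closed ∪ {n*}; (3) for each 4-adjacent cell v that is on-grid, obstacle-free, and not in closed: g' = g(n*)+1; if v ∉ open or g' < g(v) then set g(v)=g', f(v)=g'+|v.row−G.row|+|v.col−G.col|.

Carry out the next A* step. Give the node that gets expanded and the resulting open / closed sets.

expanded=(2,6); open=[(2,5) g=4 f=9, (3,6) g=2 f=9, (5,7) g=1 f=11]; closed=[(2,6), (2,7), (3,7), (4,7)]

step 1: expand (2,6) (f=9, h=6) → closed; open now [(2,5) g=4 f=9, (3,6) g=2 f=9, (5,7) g=1 f=11]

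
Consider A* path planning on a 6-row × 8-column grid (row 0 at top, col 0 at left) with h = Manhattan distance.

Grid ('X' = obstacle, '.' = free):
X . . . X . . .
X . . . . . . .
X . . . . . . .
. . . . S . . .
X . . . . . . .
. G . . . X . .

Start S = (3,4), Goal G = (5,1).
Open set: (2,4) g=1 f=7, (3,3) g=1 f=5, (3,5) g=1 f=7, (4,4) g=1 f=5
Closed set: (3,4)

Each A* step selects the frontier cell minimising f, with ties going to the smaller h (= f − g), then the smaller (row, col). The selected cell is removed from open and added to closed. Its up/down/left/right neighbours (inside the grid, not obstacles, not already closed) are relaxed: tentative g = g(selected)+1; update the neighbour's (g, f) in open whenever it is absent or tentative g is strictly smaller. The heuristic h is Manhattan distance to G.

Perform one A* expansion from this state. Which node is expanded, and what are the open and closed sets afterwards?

expanded=(3,3); open=[(2,3) g=2 f=7, (2,4) g=1 f=7, (3,2) g=2 f=5, (3,5) g=1 f=7, (4,3) g=2 f=5, (4,4) g=1 f=5]; closed=[(3,3), (3,4)]

step 1: expand (3,3) (f=5, h=4) → closed; open now [(2,3) g=2 f=7, (2,4) g=1 f=7, (3,2) g=2 f=5, (3,5) g=1 f=7, (4,3) g=2 f=5, (4,4) g=1 f=5]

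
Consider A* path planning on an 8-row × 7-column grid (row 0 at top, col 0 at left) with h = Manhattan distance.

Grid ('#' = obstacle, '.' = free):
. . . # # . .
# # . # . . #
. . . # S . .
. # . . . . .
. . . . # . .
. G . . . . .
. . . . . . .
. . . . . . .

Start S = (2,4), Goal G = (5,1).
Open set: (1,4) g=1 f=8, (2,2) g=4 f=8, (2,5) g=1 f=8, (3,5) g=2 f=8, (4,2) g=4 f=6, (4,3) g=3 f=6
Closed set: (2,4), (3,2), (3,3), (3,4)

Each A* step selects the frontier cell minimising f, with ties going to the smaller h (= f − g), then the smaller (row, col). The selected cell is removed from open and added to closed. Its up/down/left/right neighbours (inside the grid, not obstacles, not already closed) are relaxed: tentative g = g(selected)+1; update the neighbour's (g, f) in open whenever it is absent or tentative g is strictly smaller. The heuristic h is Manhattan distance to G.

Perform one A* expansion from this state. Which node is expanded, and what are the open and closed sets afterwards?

step 1: expand (4,2) (f=6, h=2) → closed; open now [(1,4) g=1 f=8, (2,2) g=4 f=8, (2,5) g=1 f=8, (3,5) g=2 f=8, (4,1) g=5 f=6, (4,3) g=3 f=6, (5,2) g=5 f=6]

expanded=(4,2); open=[(1,4) g=1 f=8, (2,2) g=4 f=8, (2,5) g=1 f=8, (3,5) g=2 f=8, (4,1) g=5 f=6, (4,3) g=3 f=6, (5,2) g=5 f=6]; closed=[(2,4), (3,2), (3,3), (3,4), (4,2)]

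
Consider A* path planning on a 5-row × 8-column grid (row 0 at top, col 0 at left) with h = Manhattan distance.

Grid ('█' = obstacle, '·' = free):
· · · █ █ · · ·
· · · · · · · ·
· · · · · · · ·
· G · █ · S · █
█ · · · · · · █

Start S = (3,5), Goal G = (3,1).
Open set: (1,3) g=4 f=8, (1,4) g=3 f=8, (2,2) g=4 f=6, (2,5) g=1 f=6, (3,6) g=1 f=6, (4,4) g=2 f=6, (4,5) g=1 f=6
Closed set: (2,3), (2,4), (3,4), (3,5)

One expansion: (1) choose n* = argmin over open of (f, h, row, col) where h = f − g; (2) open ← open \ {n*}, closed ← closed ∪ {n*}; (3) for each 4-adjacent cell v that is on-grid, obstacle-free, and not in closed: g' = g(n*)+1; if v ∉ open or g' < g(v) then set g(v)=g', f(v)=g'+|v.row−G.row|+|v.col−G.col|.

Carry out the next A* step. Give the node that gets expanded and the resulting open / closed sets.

expanded=(2,2); open=[(1,2) g=5 f=8, (1,3) g=4 f=8, (1,4) g=3 f=8, (2,1) g=5 f=6, (2,5) g=1 f=6, (3,2) g=5 f=6, (3,6) g=1 f=6, (4,4) g=2 f=6, (4,5) g=1 f=6]; closed=[(2,2), (2,3), (2,4), (3,4), (3,5)]

step 1: expand (2,2) (f=6, h=2) → closed; open now [(1,2) g=5 f=8, (1,3) g=4 f=8, (1,4) g=3 f=8, (2,1) g=5 f=6, (2,5) g=1 f=6, (3,2) g=5 f=6, (3,6) g=1 f=6, (4,4) g=2 f=6, (4,5) g=1 f=6]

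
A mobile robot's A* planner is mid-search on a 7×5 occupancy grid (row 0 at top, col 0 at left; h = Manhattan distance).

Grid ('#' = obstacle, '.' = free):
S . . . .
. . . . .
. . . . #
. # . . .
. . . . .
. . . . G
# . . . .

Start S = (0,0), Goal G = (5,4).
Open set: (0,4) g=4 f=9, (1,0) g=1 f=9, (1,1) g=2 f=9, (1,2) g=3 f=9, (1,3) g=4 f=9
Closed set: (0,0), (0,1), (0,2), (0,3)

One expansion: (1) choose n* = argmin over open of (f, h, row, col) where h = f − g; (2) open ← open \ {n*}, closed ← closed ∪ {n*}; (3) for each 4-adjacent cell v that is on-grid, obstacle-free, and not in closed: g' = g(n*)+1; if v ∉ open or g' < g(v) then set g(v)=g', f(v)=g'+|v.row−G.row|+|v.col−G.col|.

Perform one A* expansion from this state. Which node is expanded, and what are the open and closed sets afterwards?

expanded=(0,4); open=[(1,0) g=1 f=9, (1,1) g=2 f=9, (1,2) g=3 f=9, (1,3) g=4 f=9, (1,4) g=5 f=9]; closed=[(0,0), (0,1), (0,2), (0,3), (0,4)]

step 1: expand (0,4) (f=9, h=5) → closed; open now [(1,0) g=1 f=9, (1,1) g=2 f=9, (1,2) g=3 f=9, (1,3) g=4 f=9, (1,4) g=5 f=9]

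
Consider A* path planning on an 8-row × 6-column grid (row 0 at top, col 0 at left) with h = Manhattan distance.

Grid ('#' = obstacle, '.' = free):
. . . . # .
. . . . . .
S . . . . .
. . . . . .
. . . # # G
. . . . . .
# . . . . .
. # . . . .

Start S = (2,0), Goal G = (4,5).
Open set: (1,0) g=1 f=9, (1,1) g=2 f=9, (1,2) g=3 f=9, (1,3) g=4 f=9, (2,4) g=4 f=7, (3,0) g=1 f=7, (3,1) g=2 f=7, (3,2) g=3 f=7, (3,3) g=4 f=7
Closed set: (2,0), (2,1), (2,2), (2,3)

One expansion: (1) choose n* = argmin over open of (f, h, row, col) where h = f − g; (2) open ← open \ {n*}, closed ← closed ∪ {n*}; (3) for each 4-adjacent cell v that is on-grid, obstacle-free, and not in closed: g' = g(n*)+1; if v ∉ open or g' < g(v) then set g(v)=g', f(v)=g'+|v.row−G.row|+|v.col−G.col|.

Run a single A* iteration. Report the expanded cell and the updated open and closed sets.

expanded=(2,4); open=[(1,0) g=1 f=9, (1,1) g=2 f=9, (1,2) g=3 f=9, (1,3) g=4 f=9, (1,4) g=5 f=9, (2,5) g=5 f=7, (3,0) g=1 f=7, (3,1) g=2 f=7, (3,2) g=3 f=7, (3,3) g=4 f=7, (3,4) g=5 f=7]; closed=[(2,0), (2,1), (2,2), (2,3), (2,4)]

step 1: expand (2,4) (f=7, h=3) → closed; open now [(1,0) g=1 f=9, (1,1) g=2 f=9, (1,2) g=3 f=9, (1,3) g=4 f=9, (1,4) g=5 f=9, (2,5) g=5 f=7, (3,0) g=1 f=7, (3,1) g=2 f=7, (3,2) g=3 f=7, (3,3) g=4 f=7, (3,4) g=5 f=7]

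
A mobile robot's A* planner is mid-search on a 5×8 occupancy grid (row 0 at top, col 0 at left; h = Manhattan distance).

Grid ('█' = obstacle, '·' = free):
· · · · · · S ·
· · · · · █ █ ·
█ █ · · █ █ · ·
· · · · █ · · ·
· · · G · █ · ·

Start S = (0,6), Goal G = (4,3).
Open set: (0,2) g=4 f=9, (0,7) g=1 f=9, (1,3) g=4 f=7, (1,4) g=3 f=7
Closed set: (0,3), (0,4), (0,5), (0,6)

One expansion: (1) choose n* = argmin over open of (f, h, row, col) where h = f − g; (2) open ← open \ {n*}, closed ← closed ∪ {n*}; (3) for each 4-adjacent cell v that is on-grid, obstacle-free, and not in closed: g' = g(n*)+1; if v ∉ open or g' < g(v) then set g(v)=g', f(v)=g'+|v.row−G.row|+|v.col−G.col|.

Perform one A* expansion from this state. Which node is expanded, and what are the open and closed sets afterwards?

step 1: expand (1,3) (f=7, h=3) → closed; open now [(0,2) g=4 f=9, (0,7) g=1 f=9, (1,2) g=5 f=9, (1,4) g=3 f=7, (2,3) g=5 f=7]

expanded=(1,3); open=[(0,2) g=4 f=9, (0,7) g=1 f=9, (1,2) g=5 f=9, (1,4) g=3 f=7, (2,3) g=5 f=7]; closed=[(0,3), (0,4), (0,5), (0,6), (1,3)]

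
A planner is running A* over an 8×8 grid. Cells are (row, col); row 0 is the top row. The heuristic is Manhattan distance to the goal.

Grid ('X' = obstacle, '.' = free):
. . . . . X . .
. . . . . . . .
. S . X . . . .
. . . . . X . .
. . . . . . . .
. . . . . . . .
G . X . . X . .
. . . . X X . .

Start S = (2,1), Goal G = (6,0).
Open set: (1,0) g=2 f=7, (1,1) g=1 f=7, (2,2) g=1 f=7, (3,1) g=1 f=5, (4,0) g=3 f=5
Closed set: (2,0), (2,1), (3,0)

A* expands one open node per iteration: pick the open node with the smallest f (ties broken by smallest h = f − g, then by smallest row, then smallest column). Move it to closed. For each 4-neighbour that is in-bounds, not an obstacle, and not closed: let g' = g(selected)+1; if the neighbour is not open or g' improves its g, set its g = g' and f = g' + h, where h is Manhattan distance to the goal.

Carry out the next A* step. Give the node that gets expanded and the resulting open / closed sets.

step 1: expand (4,0) (f=5, h=2) → closed; open now [(1,0) g=2 f=7, (1,1) g=1 f=7, (2,2) g=1 f=7, (3,1) g=1 f=5, (4,1) g=4 f=7, (5,0) g=4 f=5]

expanded=(4,0); open=[(1,0) g=2 f=7, (1,1) g=1 f=7, (2,2) g=1 f=7, (3,1) g=1 f=5, (4,1) g=4 f=7, (5,0) g=4 f=5]; closed=[(2,0), (2,1), (3,0), (4,0)]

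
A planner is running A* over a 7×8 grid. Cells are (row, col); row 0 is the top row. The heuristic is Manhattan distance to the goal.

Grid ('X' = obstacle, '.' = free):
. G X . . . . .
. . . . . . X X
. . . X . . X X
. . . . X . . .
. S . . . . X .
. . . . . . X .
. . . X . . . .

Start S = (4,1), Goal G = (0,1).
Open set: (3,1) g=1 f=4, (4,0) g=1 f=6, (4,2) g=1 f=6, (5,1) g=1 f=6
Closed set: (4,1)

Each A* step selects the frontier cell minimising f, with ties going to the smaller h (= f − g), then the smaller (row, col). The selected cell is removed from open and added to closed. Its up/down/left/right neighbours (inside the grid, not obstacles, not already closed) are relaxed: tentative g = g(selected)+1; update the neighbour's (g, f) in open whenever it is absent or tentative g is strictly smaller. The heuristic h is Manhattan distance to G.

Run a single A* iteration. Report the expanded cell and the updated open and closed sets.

expanded=(3,1); open=[(2,1) g=2 f=4, (3,0) g=2 f=6, (3,2) g=2 f=6, (4,0) g=1 f=6, (4,2) g=1 f=6, (5,1) g=1 f=6]; closed=[(3,1), (4,1)]

step 1: expand (3,1) (f=4, h=3) → closed; open now [(2,1) g=2 f=4, (3,0) g=2 f=6, (3,2) g=2 f=6, (4,0) g=1 f=6, (4,2) g=1 f=6, (5,1) g=1 f=6]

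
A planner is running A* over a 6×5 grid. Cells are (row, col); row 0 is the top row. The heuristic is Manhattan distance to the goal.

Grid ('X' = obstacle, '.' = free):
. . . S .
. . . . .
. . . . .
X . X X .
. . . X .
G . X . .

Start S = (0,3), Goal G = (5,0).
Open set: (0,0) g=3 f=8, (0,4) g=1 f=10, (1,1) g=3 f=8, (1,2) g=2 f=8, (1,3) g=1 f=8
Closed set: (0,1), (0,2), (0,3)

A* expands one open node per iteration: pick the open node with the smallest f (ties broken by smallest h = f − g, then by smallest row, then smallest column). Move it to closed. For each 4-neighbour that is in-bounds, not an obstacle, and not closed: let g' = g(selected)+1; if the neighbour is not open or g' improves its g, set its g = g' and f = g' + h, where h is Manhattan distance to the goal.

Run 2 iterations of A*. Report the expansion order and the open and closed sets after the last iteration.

step 1: expand (0,0) (f=8, h=5) → closed; open now [(0,4) g=1 f=10, (1,0) g=4 f=8, (1,1) g=3 f=8, (1,2) g=2 f=8, (1,3) g=1 f=8]
step 2: expand (1,0) (f=8, h=4) → closed; open now [(0,4) g=1 f=10, (1,1) g=3 f=8, (1,2) g=2 f=8, (1,3) g=1 f=8, (2,0) g=5 f=8]

order=[(0,0) → (1,0)]; open=[(0,4) g=1 f=10, (1,1) g=3 f=8, (1,2) g=2 f=8, (1,3) g=1 f=8, (2,0) g=5 f=8]; closed=[(0,0), (0,1), (0,2), (0,3), (1,0)]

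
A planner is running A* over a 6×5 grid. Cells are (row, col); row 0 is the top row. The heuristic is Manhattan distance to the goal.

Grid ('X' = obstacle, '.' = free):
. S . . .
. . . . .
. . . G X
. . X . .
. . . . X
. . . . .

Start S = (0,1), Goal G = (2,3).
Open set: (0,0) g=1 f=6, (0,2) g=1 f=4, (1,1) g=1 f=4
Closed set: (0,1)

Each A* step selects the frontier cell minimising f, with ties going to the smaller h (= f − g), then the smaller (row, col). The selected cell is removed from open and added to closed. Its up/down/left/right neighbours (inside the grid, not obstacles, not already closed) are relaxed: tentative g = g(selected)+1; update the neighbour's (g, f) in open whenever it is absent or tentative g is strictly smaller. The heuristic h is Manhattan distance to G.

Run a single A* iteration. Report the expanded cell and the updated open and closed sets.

expanded=(0,2); open=[(0,0) g=1 f=6, (0,3) g=2 f=4, (1,1) g=1 f=4, (1,2) g=2 f=4]; closed=[(0,1), (0,2)]

step 1: expand (0,2) (f=4, h=3) → closed; open now [(0,0) g=1 f=6, (0,3) g=2 f=4, (1,1) g=1 f=4, (1,2) g=2 f=4]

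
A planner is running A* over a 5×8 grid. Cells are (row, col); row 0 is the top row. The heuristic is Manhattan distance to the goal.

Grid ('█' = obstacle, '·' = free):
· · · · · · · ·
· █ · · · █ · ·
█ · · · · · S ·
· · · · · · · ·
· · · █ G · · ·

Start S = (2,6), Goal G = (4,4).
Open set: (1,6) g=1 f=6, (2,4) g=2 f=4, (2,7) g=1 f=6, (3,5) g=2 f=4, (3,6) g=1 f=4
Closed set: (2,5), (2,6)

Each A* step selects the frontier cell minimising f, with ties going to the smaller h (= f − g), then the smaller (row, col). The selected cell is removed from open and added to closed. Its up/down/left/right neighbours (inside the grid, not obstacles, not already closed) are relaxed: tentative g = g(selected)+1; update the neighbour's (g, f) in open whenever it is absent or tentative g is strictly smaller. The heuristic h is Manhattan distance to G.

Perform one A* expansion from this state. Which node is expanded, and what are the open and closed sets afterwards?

step 1: expand (2,4) (f=4, h=2) → closed; open now [(1,4) g=3 f=6, (1,6) g=1 f=6, (2,3) g=3 f=6, (2,7) g=1 f=6, (3,4) g=3 f=4, (3,5) g=2 f=4, (3,6) g=1 f=4]

expanded=(2,4); open=[(1,4) g=3 f=6, (1,6) g=1 f=6, (2,3) g=3 f=6, (2,7) g=1 f=6, (3,4) g=3 f=4, (3,5) g=2 f=4, (3,6) g=1 f=4]; closed=[(2,4), (2,5), (2,6)]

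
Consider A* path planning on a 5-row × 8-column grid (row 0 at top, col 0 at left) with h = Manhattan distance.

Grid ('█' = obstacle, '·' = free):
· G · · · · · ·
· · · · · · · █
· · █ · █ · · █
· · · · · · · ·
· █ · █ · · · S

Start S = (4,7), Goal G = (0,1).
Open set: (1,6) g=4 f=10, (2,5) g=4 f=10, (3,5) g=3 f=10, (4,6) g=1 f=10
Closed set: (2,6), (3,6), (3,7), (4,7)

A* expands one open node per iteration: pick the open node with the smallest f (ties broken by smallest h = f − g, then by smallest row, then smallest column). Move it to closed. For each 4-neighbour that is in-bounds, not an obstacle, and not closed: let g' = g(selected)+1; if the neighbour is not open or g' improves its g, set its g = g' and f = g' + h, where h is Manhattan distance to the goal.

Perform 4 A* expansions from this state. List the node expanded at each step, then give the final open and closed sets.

step 1: expand (1,6) (f=10, h=6) → closed; open now [(0,6) g=5 f=10, (1,5) g=5 f=10, (2,5) g=4 f=10, (3,5) g=3 f=10, (4,6) g=1 f=10]
step 2: expand (0,6) (f=10, h=5) → closed; open now [(0,5) g=6 f=10, (0,7) g=6 f=12, (1,5) g=5 f=10, (2,5) g=4 f=10, (3,5) g=3 f=10, (4,6) g=1 f=10]
step 3: expand (0,5) (f=10, h=4) → closed; open now [(0,4) g=7 f=10, (0,7) g=6 f=12, (1,5) g=5 f=10, (2,5) g=4 f=10, (3,5) g=3 f=10, (4,6) g=1 f=10]
step 4: expand (0,4) (f=10, h=3) → closed; open now [(0,3) g=8 f=10, (0,7) g=6 f=12, (1,4) g=8 f=12, (1,5) g=5 f=10, (2,5) g=4 f=10, (3,5) g=3 f=10, (4,6) g=1 f=10]

order=[(1,6) → (0,6) → (0,5) → (0,4)]; open=[(0,3) g=8 f=10, (0,7) g=6 f=12, (1,4) g=8 f=12, (1,5) g=5 f=10, (2,5) g=4 f=10, (3,5) g=3 f=10, (4,6) g=1 f=10]; closed=[(0,4), (0,5), (0,6), (1,6), (2,6), (3,6), (3,7), (4,7)]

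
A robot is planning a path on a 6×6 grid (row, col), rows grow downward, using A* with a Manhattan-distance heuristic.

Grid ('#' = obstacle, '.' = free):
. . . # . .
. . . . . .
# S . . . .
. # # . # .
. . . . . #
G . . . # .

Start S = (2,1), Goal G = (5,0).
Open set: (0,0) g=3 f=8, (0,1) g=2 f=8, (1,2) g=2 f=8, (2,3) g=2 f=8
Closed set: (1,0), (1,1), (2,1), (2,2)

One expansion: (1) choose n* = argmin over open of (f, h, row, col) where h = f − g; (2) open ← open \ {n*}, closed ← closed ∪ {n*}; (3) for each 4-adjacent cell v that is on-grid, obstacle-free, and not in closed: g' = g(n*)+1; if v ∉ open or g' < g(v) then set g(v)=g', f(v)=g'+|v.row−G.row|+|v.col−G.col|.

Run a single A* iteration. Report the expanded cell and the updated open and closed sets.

expanded=(0,0); open=[(0,1) g=2 f=8, (1,2) g=2 f=8, (2,3) g=2 f=8]; closed=[(0,0), (1,0), (1,1), (2,1), (2,2)]

step 1: expand (0,0) (f=8, h=5) → closed; open now [(0,1) g=2 f=8, (1,2) g=2 f=8, (2,3) g=2 f=8]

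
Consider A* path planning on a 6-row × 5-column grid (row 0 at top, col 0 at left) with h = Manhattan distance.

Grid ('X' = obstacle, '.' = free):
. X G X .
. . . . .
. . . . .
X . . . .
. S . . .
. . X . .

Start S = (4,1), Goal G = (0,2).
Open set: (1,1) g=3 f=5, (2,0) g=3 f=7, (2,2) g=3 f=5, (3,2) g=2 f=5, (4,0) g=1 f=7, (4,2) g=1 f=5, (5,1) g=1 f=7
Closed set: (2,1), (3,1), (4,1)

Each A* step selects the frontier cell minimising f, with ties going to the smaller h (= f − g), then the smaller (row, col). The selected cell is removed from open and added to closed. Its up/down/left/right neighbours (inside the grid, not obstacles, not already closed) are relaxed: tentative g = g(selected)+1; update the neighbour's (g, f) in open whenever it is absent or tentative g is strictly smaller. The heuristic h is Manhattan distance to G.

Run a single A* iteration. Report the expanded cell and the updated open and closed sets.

expanded=(1,1); open=[(1,0) g=4 f=7, (1,2) g=4 f=5, (2,0) g=3 f=7, (2,2) g=3 f=5, (3,2) g=2 f=5, (4,0) g=1 f=7, (4,2) g=1 f=5, (5,1) g=1 f=7]; closed=[(1,1), (2,1), (3,1), (4,1)]

step 1: expand (1,1) (f=5, h=2) → closed; open now [(1,0) g=4 f=7, (1,2) g=4 f=5, (2,0) g=3 f=7, (2,2) g=3 f=5, (3,2) g=2 f=5, (4,0) g=1 f=7, (4,2) g=1 f=5, (5,1) g=1 f=7]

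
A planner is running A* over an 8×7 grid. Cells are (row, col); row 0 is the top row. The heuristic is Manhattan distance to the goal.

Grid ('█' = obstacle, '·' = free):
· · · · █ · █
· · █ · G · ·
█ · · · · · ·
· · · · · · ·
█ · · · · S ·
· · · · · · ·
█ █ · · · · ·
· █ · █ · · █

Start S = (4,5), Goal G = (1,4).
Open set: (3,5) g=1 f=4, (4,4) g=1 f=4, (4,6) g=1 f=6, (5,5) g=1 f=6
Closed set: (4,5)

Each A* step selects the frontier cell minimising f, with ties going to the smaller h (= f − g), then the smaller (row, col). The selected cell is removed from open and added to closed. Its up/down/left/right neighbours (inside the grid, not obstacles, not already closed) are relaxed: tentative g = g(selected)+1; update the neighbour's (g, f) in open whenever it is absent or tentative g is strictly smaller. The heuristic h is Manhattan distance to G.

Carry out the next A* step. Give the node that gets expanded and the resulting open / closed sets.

expanded=(3,5); open=[(2,5) g=2 f=4, (3,4) g=2 f=4, (3,6) g=2 f=6, (4,4) g=1 f=4, (4,6) g=1 f=6, (5,5) g=1 f=6]; closed=[(3,5), (4,5)]

step 1: expand (3,5) (f=4, h=3) → closed; open now [(2,5) g=2 f=4, (3,4) g=2 f=4, (3,6) g=2 f=6, (4,4) g=1 f=4, (4,6) g=1 f=6, (5,5) g=1 f=6]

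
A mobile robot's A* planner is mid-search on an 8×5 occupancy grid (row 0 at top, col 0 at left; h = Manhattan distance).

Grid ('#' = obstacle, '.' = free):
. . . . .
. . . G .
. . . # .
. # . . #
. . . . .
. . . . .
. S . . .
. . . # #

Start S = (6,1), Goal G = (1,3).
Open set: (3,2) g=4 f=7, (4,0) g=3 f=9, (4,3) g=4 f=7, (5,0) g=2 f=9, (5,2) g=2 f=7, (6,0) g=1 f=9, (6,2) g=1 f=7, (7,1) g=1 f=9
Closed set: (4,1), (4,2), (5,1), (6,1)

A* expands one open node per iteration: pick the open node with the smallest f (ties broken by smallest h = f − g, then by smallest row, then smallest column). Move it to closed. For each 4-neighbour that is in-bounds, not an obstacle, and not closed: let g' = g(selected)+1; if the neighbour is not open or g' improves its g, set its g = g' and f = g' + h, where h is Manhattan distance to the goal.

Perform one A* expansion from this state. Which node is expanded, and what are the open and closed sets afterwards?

expanded=(3,2); open=[(2,2) g=5 f=7, (3,3) g=5 f=7, (4,0) g=3 f=9, (4,3) g=4 f=7, (5,0) g=2 f=9, (5,2) g=2 f=7, (6,0) g=1 f=9, (6,2) g=1 f=7, (7,1) g=1 f=9]; closed=[(3,2), (4,1), (4,2), (5,1), (6,1)]

step 1: expand (3,2) (f=7, h=3) → closed; open now [(2,2) g=5 f=7, (3,3) g=5 f=7, (4,0) g=3 f=9, (4,3) g=4 f=7, (5,0) g=2 f=9, (5,2) g=2 f=7, (6,0) g=1 f=9, (6,2) g=1 f=7, (7,1) g=1 f=9]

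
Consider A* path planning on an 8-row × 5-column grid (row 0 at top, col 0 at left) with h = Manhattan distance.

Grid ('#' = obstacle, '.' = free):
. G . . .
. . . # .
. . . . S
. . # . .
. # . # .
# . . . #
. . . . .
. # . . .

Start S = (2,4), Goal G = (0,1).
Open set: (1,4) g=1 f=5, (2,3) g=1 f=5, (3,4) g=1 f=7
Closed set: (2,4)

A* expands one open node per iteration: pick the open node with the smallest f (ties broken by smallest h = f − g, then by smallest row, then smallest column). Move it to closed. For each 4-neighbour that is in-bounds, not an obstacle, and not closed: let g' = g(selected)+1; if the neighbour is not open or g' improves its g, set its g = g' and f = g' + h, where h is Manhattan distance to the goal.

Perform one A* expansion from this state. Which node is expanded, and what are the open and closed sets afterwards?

expanded=(1,4); open=[(0,4) g=2 f=5, (2,3) g=1 f=5, (3,4) g=1 f=7]; closed=[(1,4), (2,4)]

step 1: expand (1,4) (f=5, h=4) → closed; open now [(0,4) g=2 f=5, (2,3) g=1 f=5, (3,4) g=1 f=7]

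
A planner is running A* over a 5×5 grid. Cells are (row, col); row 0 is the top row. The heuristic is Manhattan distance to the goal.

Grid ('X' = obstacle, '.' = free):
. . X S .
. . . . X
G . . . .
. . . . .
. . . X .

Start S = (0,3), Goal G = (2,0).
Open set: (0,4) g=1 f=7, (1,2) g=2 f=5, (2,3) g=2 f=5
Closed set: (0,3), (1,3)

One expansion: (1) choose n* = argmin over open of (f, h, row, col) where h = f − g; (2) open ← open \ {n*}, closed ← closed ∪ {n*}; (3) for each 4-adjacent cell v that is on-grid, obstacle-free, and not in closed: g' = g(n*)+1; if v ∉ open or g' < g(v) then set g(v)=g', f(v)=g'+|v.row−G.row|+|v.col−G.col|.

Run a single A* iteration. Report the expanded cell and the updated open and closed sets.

expanded=(1,2); open=[(0,4) g=1 f=7, (1,1) g=3 f=5, (2,2) g=3 f=5, (2,3) g=2 f=5]; closed=[(0,3), (1,2), (1,3)]

step 1: expand (1,2) (f=5, h=3) → closed; open now [(0,4) g=1 f=7, (1,1) g=3 f=5, (2,2) g=3 f=5, (2,3) g=2 f=5]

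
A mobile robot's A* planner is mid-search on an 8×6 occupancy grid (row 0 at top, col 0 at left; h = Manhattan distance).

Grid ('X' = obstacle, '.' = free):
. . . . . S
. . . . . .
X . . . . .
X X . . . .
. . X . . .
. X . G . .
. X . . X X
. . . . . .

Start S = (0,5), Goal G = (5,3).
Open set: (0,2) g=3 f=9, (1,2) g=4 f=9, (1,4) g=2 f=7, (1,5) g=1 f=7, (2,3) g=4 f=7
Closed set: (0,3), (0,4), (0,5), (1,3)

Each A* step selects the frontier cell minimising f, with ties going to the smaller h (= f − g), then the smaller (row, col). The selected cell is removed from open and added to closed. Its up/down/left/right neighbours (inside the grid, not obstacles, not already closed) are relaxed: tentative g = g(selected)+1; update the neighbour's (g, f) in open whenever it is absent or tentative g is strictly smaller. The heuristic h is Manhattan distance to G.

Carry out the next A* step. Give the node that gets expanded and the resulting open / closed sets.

step 1: expand (2,3) (f=7, h=3) → closed; open now [(0,2) g=3 f=9, (1,2) g=4 f=9, (1,4) g=2 f=7, (1,5) g=1 f=7, (2,2) g=5 f=9, (2,4) g=5 f=9, (3,3) g=5 f=7]

expanded=(2,3); open=[(0,2) g=3 f=9, (1,2) g=4 f=9, (1,4) g=2 f=7, (1,5) g=1 f=7, (2,2) g=5 f=9, (2,4) g=5 f=9, (3,3) g=5 f=7]; closed=[(0,3), (0,4), (0,5), (1,3), (2,3)]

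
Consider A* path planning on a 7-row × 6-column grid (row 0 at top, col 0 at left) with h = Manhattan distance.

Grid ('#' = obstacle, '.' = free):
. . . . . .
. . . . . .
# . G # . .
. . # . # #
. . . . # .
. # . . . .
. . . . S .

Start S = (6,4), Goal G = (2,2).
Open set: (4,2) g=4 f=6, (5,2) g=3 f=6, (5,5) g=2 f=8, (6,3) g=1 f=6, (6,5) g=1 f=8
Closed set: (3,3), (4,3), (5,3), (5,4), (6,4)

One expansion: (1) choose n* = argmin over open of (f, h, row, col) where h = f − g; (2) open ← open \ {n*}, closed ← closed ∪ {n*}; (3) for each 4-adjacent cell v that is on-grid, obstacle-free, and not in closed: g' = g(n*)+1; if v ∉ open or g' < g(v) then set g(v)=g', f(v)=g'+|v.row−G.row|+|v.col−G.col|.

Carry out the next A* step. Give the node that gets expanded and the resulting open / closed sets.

expanded=(4,2); open=[(4,1) g=5 f=8, (5,2) g=3 f=6, (5,5) g=2 f=8, (6,3) g=1 f=6, (6,5) g=1 f=8]; closed=[(3,3), (4,2), (4,3), (5,3), (5,4), (6,4)]

step 1: expand (4,2) (f=6, h=2) → closed; open now [(4,1) g=5 f=8, (5,2) g=3 f=6, (5,5) g=2 f=8, (6,3) g=1 f=6, (6,5) g=1 f=8]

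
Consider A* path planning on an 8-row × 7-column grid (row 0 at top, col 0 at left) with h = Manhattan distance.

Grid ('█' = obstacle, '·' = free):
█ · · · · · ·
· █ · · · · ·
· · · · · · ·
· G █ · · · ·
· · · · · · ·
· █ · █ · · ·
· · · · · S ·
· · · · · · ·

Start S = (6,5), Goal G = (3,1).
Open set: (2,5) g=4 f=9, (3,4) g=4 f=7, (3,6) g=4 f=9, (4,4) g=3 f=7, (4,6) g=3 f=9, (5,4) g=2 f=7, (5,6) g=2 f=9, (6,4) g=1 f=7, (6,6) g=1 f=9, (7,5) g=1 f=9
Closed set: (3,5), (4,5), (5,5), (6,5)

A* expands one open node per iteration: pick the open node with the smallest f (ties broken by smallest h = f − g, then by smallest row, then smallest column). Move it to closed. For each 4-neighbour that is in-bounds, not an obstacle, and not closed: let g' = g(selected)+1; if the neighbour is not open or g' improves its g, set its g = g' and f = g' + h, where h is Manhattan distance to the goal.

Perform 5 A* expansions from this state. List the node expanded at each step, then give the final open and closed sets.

step 1: expand (3,4) (f=7, h=3) → closed; open now [(2,4) g=5 f=9, (2,5) g=4 f=9, (3,3) g=5 f=7, (3,6) g=4 f=9, (4,4) g=3 f=7, (4,6) g=3 f=9, (5,4) g=2 f=7, (5,6) g=2 f=9, (6,4) g=1 f=7, (6,6) g=1 f=9, (7,5) g=1 f=9]
step 2: expand (3,3) (f=7, h=2) → closed; open now [(2,3) g=6 f=9, (2,4) g=5 f=9, (2,5) g=4 f=9, (3,6) g=4 f=9, (4,3) g=6 f=9, (4,4) g=3 f=7, (4,6) g=3 f=9, (5,4) g=2 f=7, (5,6) g=2 f=9, (6,4) g=1 f=7, (6,6) g=1 f=9, (7,5) g=1 f=9]
step 3: expand (4,4) (f=7, h=4) → closed; open now [(2,3) g=6 f=9, (2,4) g=5 f=9, (2,5) g=4 f=9, (3,6) g=4 f=9, (4,3) g=4 f=7, (4,6) g=3 f=9, (5,4) g=2 f=7, (5,6) g=2 f=9, (6,4) g=1 f=7, (6,6) g=1 f=9, (7,5) g=1 f=9]
step 4: expand (4,3) (f=7, h=3) → closed; open now [(2,3) g=6 f=9, (2,4) g=5 f=9, (2,5) g=4 f=9, (3,6) g=4 f=9, (4,2) g=5 f=7, (4,6) g=3 f=9, (5,4) g=2 f=7, (5,6) g=2 f=9, (6,4) g=1 f=7, (6,6) g=1 f=9, (7,5) g=1 f=9]
step 5: expand (4,2) (f=7, h=2) → closed; open now [(2,3) g=6 f=9, (2,4) g=5 f=9, (2,5) g=4 f=9, (3,6) g=4 f=9, (4,1) g=6 f=7, (4,6) g=3 f=9, (5,2) g=6 f=9, (5,4) g=2 f=7, (5,6) g=2 f=9, (6,4) g=1 f=7, (6,6) g=1 f=9, (7,5) g=1 f=9]

order=[(3,4) → (3,3) → (4,4) → (4,3) → (4,2)]; open=[(2,3) g=6 f=9, (2,4) g=5 f=9, (2,5) g=4 f=9, (3,6) g=4 f=9, (4,1) g=6 f=7, (4,6) g=3 f=9, (5,2) g=6 f=9, (5,4) g=2 f=7, (5,6) g=2 f=9, (6,4) g=1 f=7, (6,6) g=1 f=9, (7,5) g=1 f=9]; closed=[(3,3), (3,4), (3,5), (4,2), (4,3), (4,4), (4,5), (5,5), (6,5)]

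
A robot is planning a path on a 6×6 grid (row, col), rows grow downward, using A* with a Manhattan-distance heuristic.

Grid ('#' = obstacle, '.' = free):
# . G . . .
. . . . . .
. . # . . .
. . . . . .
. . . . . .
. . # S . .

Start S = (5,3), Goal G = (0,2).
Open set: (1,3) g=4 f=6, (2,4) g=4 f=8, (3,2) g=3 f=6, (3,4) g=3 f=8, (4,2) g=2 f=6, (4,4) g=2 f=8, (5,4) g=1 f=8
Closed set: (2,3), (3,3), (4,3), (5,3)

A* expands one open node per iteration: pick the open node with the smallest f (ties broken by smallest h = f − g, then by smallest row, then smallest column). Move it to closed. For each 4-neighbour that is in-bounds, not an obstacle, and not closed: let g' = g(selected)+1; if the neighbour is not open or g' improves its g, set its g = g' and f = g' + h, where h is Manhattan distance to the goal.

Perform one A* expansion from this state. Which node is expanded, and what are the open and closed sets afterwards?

step 1: expand (1,3) (f=6, h=2) → closed; open now [(0,3) g=5 f=6, (1,2) g=5 f=6, (1,4) g=5 f=8, (2,4) g=4 f=8, (3,2) g=3 f=6, (3,4) g=3 f=8, (4,2) g=2 f=6, (4,4) g=2 f=8, (5,4) g=1 f=8]

expanded=(1,3); open=[(0,3) g=5 f=6, (1,2) g=5 f=6, (1,4) g=5 f=8, (2,4) g=4 f=8, (3,2) g=3 f=6, (3,4) g=3 f=8, (4,2) g=2 f=6, (4,4) g=2 f=8, (5,4) g=1 f=8]; closed=[(1,3), (2,3), (3,3), (4,3), (5,3)]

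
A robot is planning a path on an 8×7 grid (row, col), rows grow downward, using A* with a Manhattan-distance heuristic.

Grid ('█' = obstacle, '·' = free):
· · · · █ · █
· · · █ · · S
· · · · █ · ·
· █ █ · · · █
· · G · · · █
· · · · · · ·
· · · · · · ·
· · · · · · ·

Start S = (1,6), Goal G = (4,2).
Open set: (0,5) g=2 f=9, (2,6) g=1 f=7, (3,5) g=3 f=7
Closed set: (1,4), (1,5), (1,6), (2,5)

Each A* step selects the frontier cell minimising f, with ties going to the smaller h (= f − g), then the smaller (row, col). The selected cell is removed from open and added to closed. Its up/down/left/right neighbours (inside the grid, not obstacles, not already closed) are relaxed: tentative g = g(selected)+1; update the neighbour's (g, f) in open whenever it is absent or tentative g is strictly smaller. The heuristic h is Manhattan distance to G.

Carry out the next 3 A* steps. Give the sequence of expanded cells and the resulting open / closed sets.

order=[(3,5) → (3,4) → (3,3)]; open=[(0,5) g=2 f=9, (2,3) g=6 f=9, (2,6) g=1 f=7, (4,3) g=6 f=7, (4,4) g=5 f=7, (4,5) g=4 f=7]; closed=[(1,4), (1,5), (1,6), (2,5), (3,3), (3,4), (3,5)]

step 1: expand (3,5) (f=7, h=4) → closed; open now [(0,5) g=2 f=9, (2,6) g=1 f=7, (3,4) g=4 f=7, (4,5) g=4 f=7]
step 2: expand (3,4) (f=7, h=3) → closed; open now [(0,5) g=2 f=9, (2,6) g=1 f=7, (3,3) g=5 f=7, (4,4) g=5 f=7, (4,5) g=4 f=7]
step 3: expand (3,3) (f=7, h=2) → closed; open now [(0,5) g=2 f=9, (2,3) g=6 f=9, (2,6) g=1 f=7, (4,3) g=6 f=7, (4,4) g=5 f=7, (4,5) g=4 f=7]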